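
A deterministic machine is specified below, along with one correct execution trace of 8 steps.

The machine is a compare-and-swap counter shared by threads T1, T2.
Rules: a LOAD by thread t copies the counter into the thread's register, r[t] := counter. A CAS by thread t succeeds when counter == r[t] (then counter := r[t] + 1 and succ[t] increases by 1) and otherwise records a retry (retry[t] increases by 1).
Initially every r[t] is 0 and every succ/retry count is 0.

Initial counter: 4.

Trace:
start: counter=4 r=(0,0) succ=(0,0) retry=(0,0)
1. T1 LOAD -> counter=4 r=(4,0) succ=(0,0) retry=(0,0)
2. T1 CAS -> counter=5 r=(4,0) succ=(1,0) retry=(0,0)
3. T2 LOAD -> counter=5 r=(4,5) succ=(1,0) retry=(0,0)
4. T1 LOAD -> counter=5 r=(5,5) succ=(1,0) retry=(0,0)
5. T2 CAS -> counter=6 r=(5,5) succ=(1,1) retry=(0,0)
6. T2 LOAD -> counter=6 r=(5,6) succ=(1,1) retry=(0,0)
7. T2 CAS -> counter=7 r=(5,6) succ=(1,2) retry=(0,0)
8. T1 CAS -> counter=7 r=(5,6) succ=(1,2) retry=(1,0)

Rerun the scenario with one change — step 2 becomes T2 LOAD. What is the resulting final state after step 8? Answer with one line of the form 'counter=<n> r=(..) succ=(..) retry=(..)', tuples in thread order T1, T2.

(re-executing from step 2 with the substitution; state before step 2: counter=4 r=(4,0) succ=(0,0) retry=(0,0))
2. T2 LOAD -> counter=4 r=(4,4) succ=(0,0) retry=(0,0)
3. T2 LOAD -> counter=4 r=(4,4) succ=(0,0) retry=(0,0)
4. T1 LOAD -> counter=4 r=(4,4) succ=(0,0) retry=(0,0)
5. T2 CAS -> counter=5 r=(4,4) succ=(0,1) retry=(0,0)
6. T2 LOAD -> counter=5 r=(4,5) succ=(0,1) retry=(0,0)
7. T2 CAS -> counter=6 r=(4,5) succ=(0,2) retry=(0,0)
8. T1 CAS -> counter=6 r=(4,5) succ=(0,2) retry=(1,0)

counter=6 r=(4,5) succ=(0,2) retry=(1,0)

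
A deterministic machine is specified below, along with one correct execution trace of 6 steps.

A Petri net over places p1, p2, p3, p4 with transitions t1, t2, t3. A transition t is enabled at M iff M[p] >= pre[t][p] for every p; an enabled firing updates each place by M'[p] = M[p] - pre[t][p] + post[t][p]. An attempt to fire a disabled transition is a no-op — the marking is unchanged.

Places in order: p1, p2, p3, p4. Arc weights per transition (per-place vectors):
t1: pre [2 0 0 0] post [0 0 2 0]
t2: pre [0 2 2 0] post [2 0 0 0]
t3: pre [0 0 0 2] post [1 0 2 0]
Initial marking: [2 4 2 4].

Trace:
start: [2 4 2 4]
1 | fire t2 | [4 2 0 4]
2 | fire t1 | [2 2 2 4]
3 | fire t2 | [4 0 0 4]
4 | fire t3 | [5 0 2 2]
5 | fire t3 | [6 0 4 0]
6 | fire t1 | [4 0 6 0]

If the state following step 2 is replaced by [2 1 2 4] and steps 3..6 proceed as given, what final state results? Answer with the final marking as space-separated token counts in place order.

state after step 2 := [2 1 2 4]
3 | fire t2 | [2 1 2 4]
4 | fire t3 | [3 1 4 2]
5 | fire t3 | [4 1 6 0]
6 | fire t1 | [2 1 8 0]

2 1 8 0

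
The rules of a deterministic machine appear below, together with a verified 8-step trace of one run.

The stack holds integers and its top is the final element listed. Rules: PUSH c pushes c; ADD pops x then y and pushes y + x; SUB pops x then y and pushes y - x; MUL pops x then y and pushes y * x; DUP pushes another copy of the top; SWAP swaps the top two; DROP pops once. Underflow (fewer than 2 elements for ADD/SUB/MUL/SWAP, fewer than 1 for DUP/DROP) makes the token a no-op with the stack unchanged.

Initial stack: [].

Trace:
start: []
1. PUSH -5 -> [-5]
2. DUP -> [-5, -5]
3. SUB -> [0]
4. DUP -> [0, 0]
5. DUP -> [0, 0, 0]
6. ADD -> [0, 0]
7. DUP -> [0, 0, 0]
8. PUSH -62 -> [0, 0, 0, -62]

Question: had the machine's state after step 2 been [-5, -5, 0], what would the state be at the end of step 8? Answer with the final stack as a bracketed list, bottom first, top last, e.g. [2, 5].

state after step 2 := [-5, -5, 0]
3. SUB -> [-5, -5]
4. DUP -> [-5, -5, -5]
5. DUP -> [-5, -5, -5, -5]
6. ADD -> [-5, -5, -10]
7. DUP -> [-5, -5, -10, -10]
8. PUSH -62 -> [-5, -5, -10, -10, -62]

[-5, -5, -10, -10, -62]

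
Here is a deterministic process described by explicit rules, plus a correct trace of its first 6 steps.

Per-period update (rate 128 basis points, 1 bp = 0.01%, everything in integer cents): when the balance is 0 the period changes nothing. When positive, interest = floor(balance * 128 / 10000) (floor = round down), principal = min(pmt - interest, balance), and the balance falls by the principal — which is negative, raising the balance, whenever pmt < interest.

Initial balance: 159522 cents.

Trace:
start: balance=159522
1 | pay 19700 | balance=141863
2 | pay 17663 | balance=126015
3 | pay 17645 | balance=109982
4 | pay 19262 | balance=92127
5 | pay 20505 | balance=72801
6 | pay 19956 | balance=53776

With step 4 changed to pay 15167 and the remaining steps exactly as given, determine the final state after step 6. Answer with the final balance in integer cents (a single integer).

57976

(re-executing from step 4 with the substitution; state before step 4: balance=109982)
4 | pay 15167 | balance=96222
5 | pay 20505 | balance=76948
6 | pay 19956 | balance=57976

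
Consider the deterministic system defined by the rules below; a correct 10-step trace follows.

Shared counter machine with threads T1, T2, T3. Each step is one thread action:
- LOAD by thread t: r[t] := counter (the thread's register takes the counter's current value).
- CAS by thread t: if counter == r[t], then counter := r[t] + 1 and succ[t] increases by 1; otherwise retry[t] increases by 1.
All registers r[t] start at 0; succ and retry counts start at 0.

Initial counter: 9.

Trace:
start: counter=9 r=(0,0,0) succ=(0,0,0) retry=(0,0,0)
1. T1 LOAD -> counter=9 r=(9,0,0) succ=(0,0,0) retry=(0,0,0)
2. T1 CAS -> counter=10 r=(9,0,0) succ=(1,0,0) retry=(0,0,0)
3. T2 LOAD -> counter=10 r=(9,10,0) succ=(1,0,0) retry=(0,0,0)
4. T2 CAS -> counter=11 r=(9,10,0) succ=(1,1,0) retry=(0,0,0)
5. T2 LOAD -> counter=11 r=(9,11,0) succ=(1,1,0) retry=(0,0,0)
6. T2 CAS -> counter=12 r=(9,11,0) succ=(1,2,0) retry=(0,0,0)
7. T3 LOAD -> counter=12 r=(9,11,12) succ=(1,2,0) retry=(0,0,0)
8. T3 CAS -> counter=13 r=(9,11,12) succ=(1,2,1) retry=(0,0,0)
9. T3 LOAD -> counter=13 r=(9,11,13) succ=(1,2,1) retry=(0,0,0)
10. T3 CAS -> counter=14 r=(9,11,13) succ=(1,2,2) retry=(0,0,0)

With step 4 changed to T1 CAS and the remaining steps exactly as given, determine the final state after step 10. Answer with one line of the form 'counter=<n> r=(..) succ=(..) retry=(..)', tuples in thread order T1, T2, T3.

counter=13 r=(9,10,12) succ=(1,1,2) retry=(1,0,0)

(re-executing from step 4 with the substitution; state before step 4: counter=10 r=(9,10,0) succ=(1,0,0) retry=(0,0,0))
4. T1 CAS -> counter=10 r=(9,10,0) succ=(1,0,0) retry=(1,0,0)
5. T2 LOAD -> counter=10 r=(9,10,0) succ=(1,0,0) retry=(1,0,0)
6. T2 CAS -> counter=11 r=(9,10,0) succ=(1,1,0) retry=(1,0,0)
7. T3 LOAD -> counter=11 r=(9,10,11) succ=(1,1,0) retry=(1,0,0)
8. T3 CAS -> counter=12 r=(9,10,11) succ=(1,1,1) retry=(1,0,0)
9. T3 LOAD -> counter=12 r=(9,10,12) succ=(1,1,1) retry=(1,0,0)
10. T3 CAS -> counter=13 r=(9,10,12) succ=(1,1,2) retry=(1,0,0)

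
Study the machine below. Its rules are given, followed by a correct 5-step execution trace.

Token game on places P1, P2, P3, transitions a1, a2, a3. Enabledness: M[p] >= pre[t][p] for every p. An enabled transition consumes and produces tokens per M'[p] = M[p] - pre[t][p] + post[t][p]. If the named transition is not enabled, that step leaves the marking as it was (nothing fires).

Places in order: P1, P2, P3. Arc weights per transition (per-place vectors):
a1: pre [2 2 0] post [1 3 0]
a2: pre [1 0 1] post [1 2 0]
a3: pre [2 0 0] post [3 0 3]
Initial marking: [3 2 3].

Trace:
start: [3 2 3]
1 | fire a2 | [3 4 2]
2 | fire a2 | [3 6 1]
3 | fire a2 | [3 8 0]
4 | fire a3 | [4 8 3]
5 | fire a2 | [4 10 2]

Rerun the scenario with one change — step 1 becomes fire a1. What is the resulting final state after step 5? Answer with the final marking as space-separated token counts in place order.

(re-executing from step 1 with the substitution; state before step 1: [3 2 3])
1 | fire a1 | [2 3 3]
2 | fire a2 | [2 5 2]
3 | fire a2 | [2 7 1]
4 | fire a3 | [3 7 4]
5 | fire a2 | [3 9 3]

3 9 3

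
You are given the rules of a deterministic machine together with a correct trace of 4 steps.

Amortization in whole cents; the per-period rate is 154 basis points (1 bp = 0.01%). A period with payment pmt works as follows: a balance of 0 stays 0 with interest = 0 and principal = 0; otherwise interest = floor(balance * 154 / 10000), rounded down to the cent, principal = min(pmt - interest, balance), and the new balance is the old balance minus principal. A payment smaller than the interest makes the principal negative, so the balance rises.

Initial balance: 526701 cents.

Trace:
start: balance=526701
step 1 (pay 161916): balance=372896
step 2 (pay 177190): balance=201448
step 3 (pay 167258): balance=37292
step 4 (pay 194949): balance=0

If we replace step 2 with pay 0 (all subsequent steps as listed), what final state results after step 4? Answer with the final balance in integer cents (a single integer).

25607

(re-executing from step 2 with the substitution; state before step 2: balance=372896)
step 2 (pay 0): balance=378638
step 3 (pay 167258): balance=217211
step 4 (pay 194949): balance=25607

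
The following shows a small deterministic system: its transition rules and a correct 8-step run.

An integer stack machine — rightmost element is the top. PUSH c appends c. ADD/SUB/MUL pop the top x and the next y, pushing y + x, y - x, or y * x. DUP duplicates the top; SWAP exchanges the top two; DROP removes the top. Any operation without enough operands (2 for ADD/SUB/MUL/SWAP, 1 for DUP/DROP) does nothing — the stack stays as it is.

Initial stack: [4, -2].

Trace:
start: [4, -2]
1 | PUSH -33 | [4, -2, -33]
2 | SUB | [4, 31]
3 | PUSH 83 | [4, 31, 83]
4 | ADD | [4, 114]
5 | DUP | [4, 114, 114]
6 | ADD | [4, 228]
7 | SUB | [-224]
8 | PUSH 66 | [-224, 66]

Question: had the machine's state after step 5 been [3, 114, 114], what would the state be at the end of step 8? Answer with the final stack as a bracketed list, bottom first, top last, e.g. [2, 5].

[-225, 66]

state after step 5 := [3, 114, 114]
6 | ADD | [3, 228]
7 | SUB | [-225]
8 | PUSH 66 | [-225, 66]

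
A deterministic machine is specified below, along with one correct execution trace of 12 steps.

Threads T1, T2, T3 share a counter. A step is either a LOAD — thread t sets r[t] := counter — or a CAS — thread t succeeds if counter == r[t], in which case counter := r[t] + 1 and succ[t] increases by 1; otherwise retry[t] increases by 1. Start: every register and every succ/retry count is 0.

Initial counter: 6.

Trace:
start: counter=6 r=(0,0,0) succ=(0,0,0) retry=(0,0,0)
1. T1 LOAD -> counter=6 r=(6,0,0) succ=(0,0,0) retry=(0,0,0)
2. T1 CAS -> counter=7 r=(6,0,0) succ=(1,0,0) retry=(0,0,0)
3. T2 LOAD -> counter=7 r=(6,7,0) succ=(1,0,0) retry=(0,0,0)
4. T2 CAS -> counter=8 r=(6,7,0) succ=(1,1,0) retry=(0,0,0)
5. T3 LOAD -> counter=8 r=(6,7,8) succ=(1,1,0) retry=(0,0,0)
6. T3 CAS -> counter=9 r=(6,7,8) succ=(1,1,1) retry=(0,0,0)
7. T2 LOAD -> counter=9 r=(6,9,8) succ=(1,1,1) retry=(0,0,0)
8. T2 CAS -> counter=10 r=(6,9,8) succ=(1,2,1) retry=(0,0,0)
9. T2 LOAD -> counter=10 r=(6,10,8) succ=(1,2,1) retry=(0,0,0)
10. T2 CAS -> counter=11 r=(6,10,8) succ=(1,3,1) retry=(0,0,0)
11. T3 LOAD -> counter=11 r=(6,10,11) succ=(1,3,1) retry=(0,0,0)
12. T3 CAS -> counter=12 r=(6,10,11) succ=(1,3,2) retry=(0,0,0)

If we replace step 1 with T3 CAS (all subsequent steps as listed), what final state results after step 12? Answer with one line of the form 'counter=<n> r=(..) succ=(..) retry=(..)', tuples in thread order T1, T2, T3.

(re-executing from step 1 with the substitution; state before step 1: counter=6 r=(0,0,0) succ=(0,0,0) retry=(0,0,0))
1. T3 CAS -> counter=6 r=(0,0,0) succ=(0,0,0) retry=(0,0,1)
2. T1 CAS -> counter=6 r=(0,0,0) succ=(0,0,0) retry=(1,0,1)
3. T2 LOAD -> counter=6 r=(0,6,0) succ=(0,0,0) retry=(1,0,1)
4. T2 CAS -> counter=7 r=(0,6,0) succ=(0,1,0) retry=(1,0,1)
5. T3 LOAD -> counter=7 r=(0,6,7) succ=(0,1,0) retry=(1,0,1)
6. T3 CAS -> counter=8 r=(0,6,7) succ=(0,1,1) retry=(1,0,1)
7. T2 LOAD -> counter=8 r=(0,8,7) succ=(0,1,1) retry=(1,0,1)
8. T2 CAS -> counter=9 r=(0,8,7) succ=(0,2,1) retry=(1,0,1)
9. T2 LOAD -> counter=9 r=(0,9,7) succ=(0,2,1) retry=(1,0,1)
10. T2 CAS -> counter=10 r=(0,9,7) succ=(0,3,1) retry=(1,0,1)
11. T3 LOAD -> counter=10 r=(0,9,10) succ=(0,3,1) retry=(1,0,1)
12. T3 CAS -> counter=11 r=(0,9,10) succ=(0,3,2) retry=(1,0,1)

counter=11 r=(0,9,10) succ=(0,3,2) retry=(1,0,1)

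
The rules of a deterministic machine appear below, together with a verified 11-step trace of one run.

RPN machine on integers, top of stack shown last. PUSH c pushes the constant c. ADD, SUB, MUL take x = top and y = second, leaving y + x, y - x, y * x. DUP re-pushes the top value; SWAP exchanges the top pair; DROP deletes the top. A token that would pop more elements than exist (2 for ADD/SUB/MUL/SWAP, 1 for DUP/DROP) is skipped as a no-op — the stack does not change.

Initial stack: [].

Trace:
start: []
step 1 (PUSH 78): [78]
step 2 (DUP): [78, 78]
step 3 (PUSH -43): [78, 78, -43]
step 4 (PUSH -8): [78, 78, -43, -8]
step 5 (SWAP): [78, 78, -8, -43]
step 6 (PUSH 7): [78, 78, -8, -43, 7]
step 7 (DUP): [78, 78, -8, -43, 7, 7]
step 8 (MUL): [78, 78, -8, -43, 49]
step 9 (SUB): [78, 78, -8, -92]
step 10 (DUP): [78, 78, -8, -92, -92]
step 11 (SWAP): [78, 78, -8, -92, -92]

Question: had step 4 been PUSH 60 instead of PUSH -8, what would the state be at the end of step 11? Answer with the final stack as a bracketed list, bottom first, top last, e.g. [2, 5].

(re-executing from step 4 with the substitution; state before step 4: [78, 78, -43])
step 4 (PUSH 60): [78, 78, -43, 60]
step 5 (SWAP): [78, 78, 60, -43]
step 6 (PUSH 7): [78, 78, 60, -43, 7]
step 7 (DUP): [78, 78, 60, -43, 7, 7]
step 8 (MUL): [78, 78, 60, -43, 49]
step 9 (SUB): [78, 78, 60, -92]
step 10 (DUP): [78, 78, 60, -92, -92]
step 11 (SWAP): [78, 78, 60, -92, -92]

[78, 78, 60, -92, -92]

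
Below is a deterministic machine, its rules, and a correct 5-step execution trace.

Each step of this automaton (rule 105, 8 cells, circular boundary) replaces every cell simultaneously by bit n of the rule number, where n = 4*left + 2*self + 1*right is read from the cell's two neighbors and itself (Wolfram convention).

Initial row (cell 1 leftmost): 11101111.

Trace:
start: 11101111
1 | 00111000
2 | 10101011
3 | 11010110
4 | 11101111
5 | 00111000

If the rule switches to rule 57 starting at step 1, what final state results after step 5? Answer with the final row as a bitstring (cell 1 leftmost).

01010110

(re-executing steps 1..5 under rule 57; state before step 1: 11101111)
1 | 00011000
2 | 11010111
3 | 00101100
4 | 10011011
5 | 01010110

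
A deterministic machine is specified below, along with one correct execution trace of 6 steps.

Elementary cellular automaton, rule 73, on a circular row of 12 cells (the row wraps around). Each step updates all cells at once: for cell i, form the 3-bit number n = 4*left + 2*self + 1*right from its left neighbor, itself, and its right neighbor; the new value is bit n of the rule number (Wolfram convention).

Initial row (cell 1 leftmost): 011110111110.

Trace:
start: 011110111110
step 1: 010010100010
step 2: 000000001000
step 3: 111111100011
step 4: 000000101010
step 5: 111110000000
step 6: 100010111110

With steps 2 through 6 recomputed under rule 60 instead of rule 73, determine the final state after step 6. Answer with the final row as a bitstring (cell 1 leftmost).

(re-executing steps 2..6 under rule 60; state before step 2: 010010100010)
step 2: 011011110011
step 3: 110110001010
step 4: 101101001111
step 5: 011011101000
step 6: 010110011100

010110011100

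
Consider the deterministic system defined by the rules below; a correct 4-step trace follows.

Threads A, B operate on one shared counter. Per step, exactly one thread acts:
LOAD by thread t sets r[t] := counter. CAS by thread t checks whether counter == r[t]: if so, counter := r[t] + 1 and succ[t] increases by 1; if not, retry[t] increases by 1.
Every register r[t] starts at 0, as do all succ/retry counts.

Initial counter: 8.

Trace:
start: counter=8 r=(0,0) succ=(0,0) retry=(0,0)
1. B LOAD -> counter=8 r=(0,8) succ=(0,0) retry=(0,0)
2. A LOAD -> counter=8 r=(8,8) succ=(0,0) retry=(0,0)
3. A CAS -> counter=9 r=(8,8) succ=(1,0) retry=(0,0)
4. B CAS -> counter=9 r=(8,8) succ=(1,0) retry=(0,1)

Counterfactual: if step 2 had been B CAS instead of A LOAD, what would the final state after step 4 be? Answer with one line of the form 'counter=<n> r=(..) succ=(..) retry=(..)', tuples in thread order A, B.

counter=9 r=(0,8) succ=(0,1) retry=(1,1)

(re-executing from step 2 with the substitution; state before step 2: counter=8 r=(0,8) succ=(0,0) retry=(0,0))
2. B CAS -> counter=9 r=(0,8) succ=(0,1) retry=(0,0)
3. A CAS -> counter=9 r=(0,8) succ=(0,1) retry=(1,0)
4. B CAS -> counter=9 r=(0,8) succ=(0,1) retry=(1,1)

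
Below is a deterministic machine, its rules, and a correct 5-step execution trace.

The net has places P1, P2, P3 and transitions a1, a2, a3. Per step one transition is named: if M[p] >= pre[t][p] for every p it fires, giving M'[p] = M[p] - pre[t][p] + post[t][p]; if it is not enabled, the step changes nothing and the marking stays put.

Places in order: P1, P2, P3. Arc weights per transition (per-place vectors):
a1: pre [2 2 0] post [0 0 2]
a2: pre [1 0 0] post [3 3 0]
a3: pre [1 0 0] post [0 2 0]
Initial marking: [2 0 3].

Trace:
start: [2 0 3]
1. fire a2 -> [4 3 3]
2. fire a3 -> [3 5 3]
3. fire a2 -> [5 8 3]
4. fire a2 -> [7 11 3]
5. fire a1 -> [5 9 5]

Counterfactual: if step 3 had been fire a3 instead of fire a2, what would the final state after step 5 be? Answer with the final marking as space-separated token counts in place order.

2 8 5

(re-executing from step 3 with the substitution; state before step 3: [3 5 3])
3. fire a3 -> [2 7 3]
4. fire a2 -> [4 10 3]
5. fire a1 -> [2 8 5]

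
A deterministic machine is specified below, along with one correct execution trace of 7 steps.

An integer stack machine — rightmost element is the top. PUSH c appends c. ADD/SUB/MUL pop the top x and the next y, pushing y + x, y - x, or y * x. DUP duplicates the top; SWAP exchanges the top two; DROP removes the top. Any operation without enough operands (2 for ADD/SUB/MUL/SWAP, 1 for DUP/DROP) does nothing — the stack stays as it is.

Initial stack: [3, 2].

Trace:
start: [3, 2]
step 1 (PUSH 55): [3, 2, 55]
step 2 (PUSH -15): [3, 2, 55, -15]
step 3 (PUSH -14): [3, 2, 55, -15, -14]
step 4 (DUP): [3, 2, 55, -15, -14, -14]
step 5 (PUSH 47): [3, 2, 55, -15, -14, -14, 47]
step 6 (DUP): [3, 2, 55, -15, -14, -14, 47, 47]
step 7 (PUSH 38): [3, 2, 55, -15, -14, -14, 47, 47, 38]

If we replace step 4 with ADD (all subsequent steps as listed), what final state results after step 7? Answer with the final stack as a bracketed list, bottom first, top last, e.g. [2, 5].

(re-executing from step 4 with the substitution; state before step 4: [3, 2, 55, -15, -14])
step 4 (ADD): [3, 2, 55, -29]
step 5 (PUSH 47): [3, 2, 55, -29, 47]
step 6 (DUP): [3, 2, 55, -29, 47, 47]
step 7 (PUSH 38): [3, 2, 55, -29, 47, 47, 38]

[3, 2, 55, -29, 47, 47, 38]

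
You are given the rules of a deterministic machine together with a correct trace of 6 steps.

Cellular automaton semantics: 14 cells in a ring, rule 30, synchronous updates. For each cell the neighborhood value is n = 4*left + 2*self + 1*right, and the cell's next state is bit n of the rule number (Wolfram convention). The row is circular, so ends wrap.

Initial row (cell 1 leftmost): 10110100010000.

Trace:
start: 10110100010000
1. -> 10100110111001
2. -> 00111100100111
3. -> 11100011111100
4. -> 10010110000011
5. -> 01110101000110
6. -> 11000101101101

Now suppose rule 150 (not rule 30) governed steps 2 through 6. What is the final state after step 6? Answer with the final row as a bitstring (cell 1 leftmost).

(re-executing steps 2..6 under rule 150; state before step 2: 10100110111001)
2. -> 00111000010110
3. -> 01010100110001
4. -> 01010111001011
5. -> 01010010111000
6. -> 11011110010100

11011110010100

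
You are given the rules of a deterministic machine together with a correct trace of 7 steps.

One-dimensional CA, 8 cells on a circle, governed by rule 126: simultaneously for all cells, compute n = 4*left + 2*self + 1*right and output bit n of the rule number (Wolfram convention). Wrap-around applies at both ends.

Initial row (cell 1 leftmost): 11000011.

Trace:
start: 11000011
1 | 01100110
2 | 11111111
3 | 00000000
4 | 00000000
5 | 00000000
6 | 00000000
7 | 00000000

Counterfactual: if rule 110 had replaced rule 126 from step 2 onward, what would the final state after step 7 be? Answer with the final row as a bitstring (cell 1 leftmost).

10111011

(re-executing steps 2..7 under rule 110; state before step 2: 01100110)
2 | 11101110
3 | 10111011
4 | 11101110
5 | 10111011
6 | 11101110
7 | 10111011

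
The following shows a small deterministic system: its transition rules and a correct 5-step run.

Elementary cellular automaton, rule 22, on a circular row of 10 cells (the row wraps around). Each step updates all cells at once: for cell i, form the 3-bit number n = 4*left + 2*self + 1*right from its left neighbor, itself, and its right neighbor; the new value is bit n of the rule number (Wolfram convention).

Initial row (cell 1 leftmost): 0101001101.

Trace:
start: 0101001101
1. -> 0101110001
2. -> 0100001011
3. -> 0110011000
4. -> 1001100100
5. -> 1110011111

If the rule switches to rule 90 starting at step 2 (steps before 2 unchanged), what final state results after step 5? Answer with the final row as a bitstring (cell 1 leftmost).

1101000010

(re-executing steps 2..5 under rule 90; state before step 2: 0101110001)
2. -> 0001011010
3. -> 0010011001
4. -> 1101111110
5. -> 1101000010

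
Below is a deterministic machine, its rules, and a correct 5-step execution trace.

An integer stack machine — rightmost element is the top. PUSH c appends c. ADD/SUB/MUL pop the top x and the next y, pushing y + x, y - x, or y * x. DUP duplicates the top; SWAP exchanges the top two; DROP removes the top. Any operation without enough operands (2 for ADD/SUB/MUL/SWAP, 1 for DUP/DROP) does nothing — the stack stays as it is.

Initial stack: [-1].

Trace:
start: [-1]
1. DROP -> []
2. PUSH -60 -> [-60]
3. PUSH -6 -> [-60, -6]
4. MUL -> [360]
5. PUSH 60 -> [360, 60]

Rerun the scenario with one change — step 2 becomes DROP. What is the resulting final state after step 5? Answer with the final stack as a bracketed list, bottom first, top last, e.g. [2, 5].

[-6, 60]

(re-executing from step 2 with the substitution; state before step 2: [])
2. DROP -> []
3. PUSH -6 -> [-6]
4. MUL -> [-6]
5. PUSH 60 -> [-6, 60]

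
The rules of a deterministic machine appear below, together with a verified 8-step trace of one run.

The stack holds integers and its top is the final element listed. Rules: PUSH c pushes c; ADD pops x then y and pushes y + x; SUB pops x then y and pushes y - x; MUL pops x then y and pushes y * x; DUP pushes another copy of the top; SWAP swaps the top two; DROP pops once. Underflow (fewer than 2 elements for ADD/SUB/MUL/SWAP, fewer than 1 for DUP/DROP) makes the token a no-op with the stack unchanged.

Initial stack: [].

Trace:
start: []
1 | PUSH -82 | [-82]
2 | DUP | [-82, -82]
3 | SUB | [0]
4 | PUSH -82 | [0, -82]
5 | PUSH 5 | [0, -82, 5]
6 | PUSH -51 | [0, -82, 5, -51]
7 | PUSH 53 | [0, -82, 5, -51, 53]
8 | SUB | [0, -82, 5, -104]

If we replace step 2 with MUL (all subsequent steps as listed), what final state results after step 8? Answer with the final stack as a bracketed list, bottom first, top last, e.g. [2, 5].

(re-executing from step 2 with the substitution; state before step 2: [-82])
2 | MUL | [-82]
3 | SUB | [-82]
4 | PUSH -82 | [-82, -82]
5 | PUSH 5 | [-82, -82, 5]
6 | PUSH -51 | [-82, -82, 5, -51]
7 | PUSH 53 | [-82, -82, 5, -51, 53]
8 | SUB | [-82, -82, 5, -104]

[-82, -82, 5, -104]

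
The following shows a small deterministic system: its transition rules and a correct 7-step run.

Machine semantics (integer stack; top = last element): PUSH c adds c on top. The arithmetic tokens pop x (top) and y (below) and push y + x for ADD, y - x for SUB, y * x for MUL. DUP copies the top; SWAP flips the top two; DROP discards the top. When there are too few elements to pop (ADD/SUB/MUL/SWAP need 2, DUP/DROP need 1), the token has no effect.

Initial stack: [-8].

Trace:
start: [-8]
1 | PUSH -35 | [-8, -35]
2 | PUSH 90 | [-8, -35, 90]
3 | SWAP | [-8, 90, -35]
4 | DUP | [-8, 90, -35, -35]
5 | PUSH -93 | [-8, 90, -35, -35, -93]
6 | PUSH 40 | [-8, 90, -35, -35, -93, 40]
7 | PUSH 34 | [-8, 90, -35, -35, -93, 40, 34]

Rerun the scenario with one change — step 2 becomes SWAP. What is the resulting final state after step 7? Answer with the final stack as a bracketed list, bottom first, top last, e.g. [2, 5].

(re-executing from step 2 with the substitution; state before step 2: [-8, -35])
2 | SWAP | [-35, -8]
3 | SWAP | [-8, -35]
4 | DUP | [-8, -35, -35]
5 | PUSH -93 | [-8, -35, -35, -93]
6 | PUSH 40 | [-8, -35, -35, -93, 40]
7 | PUSH 34 | [-8, -35, -35, -93, 40, 34]

[-8, -35, -35, -93, 40, 34]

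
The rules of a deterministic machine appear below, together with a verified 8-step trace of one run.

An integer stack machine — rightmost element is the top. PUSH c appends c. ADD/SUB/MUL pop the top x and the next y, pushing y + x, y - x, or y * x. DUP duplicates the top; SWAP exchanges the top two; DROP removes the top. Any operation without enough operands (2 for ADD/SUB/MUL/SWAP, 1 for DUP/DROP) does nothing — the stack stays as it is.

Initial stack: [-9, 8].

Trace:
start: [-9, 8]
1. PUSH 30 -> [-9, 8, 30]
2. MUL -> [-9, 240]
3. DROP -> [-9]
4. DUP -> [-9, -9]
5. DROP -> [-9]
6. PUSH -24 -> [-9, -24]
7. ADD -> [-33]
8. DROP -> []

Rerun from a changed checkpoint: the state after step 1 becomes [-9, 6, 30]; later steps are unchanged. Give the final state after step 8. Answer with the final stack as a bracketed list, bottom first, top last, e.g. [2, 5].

state after step 1 := [-9, 6, 30]
2. MUL -> [-9, 180]
3. DROP -> [-9]
4. DUP -> [-9, -9]
5. DROP -> [-9]
6. PUSH -24 -> [-9, -24]
7. ADD -> [-33]
8. DROP -> []

[]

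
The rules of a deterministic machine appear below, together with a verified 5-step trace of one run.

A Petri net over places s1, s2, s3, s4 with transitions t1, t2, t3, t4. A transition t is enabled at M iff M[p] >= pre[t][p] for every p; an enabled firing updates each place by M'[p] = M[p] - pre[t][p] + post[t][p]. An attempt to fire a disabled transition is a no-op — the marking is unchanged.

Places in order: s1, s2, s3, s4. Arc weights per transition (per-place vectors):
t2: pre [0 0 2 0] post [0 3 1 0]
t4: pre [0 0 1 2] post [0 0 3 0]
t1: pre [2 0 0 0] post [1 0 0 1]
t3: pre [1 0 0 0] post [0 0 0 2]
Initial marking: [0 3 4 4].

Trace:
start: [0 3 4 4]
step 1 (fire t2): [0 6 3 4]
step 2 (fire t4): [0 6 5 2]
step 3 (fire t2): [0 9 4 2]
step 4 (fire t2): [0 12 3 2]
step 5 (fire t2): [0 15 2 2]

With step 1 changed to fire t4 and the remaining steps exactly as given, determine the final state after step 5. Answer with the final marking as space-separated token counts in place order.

(re-executing from step 1 with the substitution; state before step 1: [0 3 4 4])
step 1 (fire t4): [0 3 6 2]
step 2 (fire t4): [0 3 8 0]
step 3 (fire t2): [0 6 7 0]
step 4 (fire t2): [0 9 6 0]
step 5 (fire t2): [0 12 5 0]

0 12 5 0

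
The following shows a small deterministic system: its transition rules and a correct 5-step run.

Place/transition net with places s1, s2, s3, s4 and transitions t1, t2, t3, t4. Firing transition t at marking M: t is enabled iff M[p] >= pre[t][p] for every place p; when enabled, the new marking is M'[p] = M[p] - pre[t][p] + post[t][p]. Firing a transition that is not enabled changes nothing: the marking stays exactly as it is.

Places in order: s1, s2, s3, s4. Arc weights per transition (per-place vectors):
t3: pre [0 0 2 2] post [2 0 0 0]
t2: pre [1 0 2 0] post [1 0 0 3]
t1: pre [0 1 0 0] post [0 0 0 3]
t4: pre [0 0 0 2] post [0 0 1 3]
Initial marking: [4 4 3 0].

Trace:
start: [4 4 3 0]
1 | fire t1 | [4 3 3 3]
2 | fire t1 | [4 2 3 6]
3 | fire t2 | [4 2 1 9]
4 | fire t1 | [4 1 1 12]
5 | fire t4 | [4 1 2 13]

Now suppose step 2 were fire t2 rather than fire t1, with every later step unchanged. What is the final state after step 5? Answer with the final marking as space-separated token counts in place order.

(re-executing from step 2 with the substitution; state before step 2: [4 3 3 3])
2 | fire t2 | [4 3 1 6]
3 | fire t2 | [4 3 1 6]
4 | fire t1 | [4 2 1 9]
5 | fire t4 | [4 2 2 10]

4 2 2 10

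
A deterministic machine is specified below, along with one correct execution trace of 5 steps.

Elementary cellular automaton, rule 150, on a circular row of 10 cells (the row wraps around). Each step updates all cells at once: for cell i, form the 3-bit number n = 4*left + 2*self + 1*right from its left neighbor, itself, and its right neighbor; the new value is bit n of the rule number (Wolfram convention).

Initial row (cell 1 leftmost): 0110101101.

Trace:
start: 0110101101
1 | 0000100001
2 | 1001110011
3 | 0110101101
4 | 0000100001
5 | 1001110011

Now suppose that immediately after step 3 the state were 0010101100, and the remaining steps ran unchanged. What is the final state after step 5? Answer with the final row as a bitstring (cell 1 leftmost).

state after step 3 := 0010101100
4 | 0110100010
5 | 1000110111

1000110111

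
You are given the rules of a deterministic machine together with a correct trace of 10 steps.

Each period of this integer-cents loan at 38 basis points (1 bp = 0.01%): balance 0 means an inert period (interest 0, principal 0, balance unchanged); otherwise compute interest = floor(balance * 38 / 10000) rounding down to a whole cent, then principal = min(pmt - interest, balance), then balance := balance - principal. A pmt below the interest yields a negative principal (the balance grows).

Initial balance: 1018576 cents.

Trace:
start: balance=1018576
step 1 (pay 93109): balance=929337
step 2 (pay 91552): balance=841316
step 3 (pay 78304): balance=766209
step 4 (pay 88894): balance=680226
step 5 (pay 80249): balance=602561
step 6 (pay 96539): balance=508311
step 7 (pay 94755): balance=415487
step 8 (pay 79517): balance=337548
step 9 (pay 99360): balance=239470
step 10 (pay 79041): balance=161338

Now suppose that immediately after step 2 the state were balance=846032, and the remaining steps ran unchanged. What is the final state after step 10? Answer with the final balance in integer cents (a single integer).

166200

state after step 2 := balance=846032
step 3 (pay 78304): balance=770942
step 4 (pay 88894): balance=684977
step 5 (pay 80249): balance=607330
step 6 (pay 96539): balance=513098
step 7 (pay 94755): balance=420292
step 8 (pay 79517): balance=342372
step 9 (pay 99360): balance=244313
step 10 (pay 79041): balance=166200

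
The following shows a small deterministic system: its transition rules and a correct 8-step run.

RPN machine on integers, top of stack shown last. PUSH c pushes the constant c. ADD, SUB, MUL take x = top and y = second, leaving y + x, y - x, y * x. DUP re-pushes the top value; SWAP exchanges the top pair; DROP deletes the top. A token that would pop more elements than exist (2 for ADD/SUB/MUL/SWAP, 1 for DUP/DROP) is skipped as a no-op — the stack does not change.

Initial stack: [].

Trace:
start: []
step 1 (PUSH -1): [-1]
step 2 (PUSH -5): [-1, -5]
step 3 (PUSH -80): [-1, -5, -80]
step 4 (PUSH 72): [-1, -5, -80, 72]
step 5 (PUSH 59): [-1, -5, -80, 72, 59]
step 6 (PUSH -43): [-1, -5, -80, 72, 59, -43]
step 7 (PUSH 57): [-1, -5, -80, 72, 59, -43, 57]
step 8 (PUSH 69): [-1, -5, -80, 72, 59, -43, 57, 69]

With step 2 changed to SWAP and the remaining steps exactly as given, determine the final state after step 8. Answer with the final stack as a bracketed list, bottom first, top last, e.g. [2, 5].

[-1, -80, 72, 59, -43, 57, 69]

(re-executing from step 2 with the substitution; state before step 2: [-1])
step 2 (SWAP): [-1]
step 3 (PUSH -80): [-1, -80]
step 4 (PUSH 72): [-1, -80, 72]
step 5 (PUSH 59): [-1, -80, 72, 59]
step 6 (PUSH -43): [-1, -80, 72, 59, -43]
step 7 (PUSH 57): [-1, -80, 72, 59, -43, 57]
step 8 (PUSH 69): [-1, -80, 72, 59, -43, 57, 69]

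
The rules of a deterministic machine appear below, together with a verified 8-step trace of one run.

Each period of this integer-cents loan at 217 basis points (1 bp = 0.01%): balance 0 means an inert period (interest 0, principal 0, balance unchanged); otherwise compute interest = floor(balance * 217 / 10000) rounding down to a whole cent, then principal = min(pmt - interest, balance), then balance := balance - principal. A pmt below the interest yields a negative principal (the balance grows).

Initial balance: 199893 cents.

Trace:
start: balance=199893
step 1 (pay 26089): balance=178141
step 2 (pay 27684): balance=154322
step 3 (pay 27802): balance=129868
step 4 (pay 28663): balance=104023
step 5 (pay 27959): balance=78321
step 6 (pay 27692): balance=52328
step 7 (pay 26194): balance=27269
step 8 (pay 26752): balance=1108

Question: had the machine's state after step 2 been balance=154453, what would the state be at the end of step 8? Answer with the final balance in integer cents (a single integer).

state after step 2 := balance=154453
step 3 (pay 27802): balance=130002
step 4 (pay 28663): balance=104160
step 5 (pay 27959): balance=78461
step 6 (pay 27692): balance=52471
step 7 (pay 26194): balance=27415
step 8 (pay 26752): balance=1257

1257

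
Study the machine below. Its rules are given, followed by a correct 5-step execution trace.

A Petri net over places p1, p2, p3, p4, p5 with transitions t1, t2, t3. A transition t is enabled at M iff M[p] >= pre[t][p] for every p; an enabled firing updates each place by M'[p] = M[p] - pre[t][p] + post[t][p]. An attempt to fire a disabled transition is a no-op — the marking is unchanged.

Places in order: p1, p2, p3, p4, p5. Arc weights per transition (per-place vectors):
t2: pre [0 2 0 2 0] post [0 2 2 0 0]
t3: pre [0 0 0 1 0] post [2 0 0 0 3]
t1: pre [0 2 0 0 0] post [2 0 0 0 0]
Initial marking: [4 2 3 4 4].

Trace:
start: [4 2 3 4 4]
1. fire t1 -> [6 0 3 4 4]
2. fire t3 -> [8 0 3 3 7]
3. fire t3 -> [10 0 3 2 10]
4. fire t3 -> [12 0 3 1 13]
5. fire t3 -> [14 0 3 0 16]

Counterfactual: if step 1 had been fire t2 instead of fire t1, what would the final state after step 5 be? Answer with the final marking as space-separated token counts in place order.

8 2 5 0 10

(re-executing from step 1 with the substitution; state before step 1: [4 2 3 4 4])
1. fire t2 -> [4 2 5 2 4]
2. fire t3 -> [6 2 5 1 7]
3. fire t3 -> [8 2 5 0 10]
4. fire t3 -> [8 2 5 0 10]
5. fire t3 -> [8 2 5 0 10]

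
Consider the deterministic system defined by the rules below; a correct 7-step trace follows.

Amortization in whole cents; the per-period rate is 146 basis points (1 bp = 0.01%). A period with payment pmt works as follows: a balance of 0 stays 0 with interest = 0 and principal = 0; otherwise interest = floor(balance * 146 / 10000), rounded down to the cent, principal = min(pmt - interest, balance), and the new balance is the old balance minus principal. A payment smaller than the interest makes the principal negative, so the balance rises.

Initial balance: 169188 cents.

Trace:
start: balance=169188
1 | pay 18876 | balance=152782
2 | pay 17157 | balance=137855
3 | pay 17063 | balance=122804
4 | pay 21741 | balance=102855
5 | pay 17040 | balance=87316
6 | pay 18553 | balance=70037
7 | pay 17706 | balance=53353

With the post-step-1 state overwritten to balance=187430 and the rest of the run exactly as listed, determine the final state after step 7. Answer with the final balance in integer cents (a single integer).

91150

state after step 1 := balance=187430
2 | pay 17157 | balance=173009
3 | pay 17063 | balance=158471
4 | pay 21741 | balance=139043
5 | pay 17040 | balance=124033
6 | pay 18553 | balance=107290
7 | pay 17706 | balance=91150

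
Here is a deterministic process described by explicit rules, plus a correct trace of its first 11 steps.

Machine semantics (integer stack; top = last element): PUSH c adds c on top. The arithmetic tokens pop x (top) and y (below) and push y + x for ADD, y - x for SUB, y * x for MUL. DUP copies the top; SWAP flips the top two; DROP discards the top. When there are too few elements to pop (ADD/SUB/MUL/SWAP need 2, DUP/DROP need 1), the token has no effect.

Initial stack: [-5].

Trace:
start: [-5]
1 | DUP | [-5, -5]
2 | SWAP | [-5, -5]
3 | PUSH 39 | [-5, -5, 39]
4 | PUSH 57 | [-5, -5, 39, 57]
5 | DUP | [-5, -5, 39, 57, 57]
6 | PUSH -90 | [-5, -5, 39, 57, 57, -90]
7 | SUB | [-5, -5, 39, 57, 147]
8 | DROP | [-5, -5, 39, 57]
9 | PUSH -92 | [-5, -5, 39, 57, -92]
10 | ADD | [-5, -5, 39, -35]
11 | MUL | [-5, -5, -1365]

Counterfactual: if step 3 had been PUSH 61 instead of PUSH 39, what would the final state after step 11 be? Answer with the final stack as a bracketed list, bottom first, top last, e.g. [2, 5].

(re-executing from step 3 with the substitution; state before step 3: [-5, -5])
3 | PUSH 61 | [-5, -5, 61]
4 | PUSH 57 | [-5, -5, 61, 57]
5 | DUP | [-5, -5, 61, 57, 57]
6 | PUSH -90 | [-5, -5, 61, 57, 57, -90]
7 | SUB | [-5, -5, 61, 57, 147]
8 | DROP | [-5, -5, 61, 57]
9 | PUSH -92 | [-5, -5, 61, 57, -92]
10 | ADD | [-5, -5, 61, -35]
11 | MUL | [-5, -5, -2135]

[-5, -5, -2135]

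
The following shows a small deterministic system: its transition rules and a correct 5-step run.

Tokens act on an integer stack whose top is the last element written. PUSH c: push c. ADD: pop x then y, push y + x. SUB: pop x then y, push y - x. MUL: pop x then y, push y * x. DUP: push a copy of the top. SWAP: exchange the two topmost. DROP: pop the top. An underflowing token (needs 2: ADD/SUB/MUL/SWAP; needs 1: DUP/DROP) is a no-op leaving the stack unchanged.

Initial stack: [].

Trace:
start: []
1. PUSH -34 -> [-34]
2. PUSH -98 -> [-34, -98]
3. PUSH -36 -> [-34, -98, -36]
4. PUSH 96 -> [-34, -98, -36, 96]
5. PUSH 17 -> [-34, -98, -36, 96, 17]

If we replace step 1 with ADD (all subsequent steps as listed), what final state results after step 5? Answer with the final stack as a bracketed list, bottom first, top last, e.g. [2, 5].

(re-executing from step 1 with the substitution; state before step 1: [])
1. ADD -> []
2. PUSH -98 -> [-98]
3. PUSH -36 -> [-98, -36]
4. PUSH 96 -> [-98, -36, 96]
5. PUSH 17 -> [-98, -36, 96, 17]

[-98, -36, 96, 17]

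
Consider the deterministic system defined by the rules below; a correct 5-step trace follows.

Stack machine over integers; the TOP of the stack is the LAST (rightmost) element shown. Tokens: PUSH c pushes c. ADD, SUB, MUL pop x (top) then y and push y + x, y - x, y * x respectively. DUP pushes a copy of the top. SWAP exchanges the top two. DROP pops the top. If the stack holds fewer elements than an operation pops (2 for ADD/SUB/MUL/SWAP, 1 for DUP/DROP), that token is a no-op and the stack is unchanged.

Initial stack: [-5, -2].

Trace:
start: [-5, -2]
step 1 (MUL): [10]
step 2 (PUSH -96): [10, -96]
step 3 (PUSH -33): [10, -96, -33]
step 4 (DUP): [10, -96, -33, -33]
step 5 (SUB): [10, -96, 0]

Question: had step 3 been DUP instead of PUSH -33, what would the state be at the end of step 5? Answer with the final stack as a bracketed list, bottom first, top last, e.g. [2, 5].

[10, -96, 0]

(re-executing from step 3 with the substitution; state before step 3: [10, -96])
step 3 (DUP): [10, -96, -96]
step 4 (DUP): [10, -96, -96, -96]
step 5 (SUB): [10, -96, 0]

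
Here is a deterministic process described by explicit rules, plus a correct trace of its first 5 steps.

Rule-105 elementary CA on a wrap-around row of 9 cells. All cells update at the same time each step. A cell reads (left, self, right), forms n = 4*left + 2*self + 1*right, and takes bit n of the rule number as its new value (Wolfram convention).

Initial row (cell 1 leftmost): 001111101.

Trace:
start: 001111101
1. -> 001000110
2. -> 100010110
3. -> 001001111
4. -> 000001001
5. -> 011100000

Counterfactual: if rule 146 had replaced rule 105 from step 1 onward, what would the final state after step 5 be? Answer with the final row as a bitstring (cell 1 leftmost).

(re-executing steps 1..5 under rule 146; state before step 1: 001111101)
1. -> 110111000
2. -> 000010101
3. -> 100100000
4. -> 011010001
5. -> 000001010

000001010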